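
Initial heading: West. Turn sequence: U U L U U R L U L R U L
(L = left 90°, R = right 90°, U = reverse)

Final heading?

Start: West
  U (U-turn (180°)) -> East
  U (U-turn (180°)) -> West
  L (left (90° counter-clockwise)) -> South
  U (U-turn (180°)) -> North
  U (U-turn (180°)) -> South
  R (right (90° clockwise)) -> West
  L (left (90° counter-clockwise)) -> South
  U (U-turn (180°)) -> North
  L (left (90° counter-clockwise)) -> West
  R (right (90° clockwise)) -> North
  U (U-turn (180°)) -> South
  L (left (90° counter-clockwise)) -> East
Final: East

Answer: Final heading: East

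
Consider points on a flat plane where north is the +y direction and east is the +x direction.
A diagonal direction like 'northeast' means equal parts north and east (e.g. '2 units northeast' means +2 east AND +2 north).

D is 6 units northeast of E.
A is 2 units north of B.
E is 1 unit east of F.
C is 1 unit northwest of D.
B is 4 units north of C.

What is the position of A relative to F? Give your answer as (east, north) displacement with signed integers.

Answer: A is at (east=6, north=13) relative to F.

Derivation:
Place F at the origin (east=0, north=0).
  E is 1 unit east of F: delta (east=+1, north=+0); E at (east=1, north=0).
  D is 6 units northeast of E: delta (east=+6, north=+6); D at (east=7, north=6).
  C is 1 unit northwest of D: delta (east=-1, north=+1); C at (east=6, north=7).
  B is 4 units north of C: delta (east=+0, north=+4); B at (east=6, north=11).
  A is 2 units north of B: delta (east=+0, north=+2); A at (east=6, north=13).
Therefore A relative to F: (east=6, north=13).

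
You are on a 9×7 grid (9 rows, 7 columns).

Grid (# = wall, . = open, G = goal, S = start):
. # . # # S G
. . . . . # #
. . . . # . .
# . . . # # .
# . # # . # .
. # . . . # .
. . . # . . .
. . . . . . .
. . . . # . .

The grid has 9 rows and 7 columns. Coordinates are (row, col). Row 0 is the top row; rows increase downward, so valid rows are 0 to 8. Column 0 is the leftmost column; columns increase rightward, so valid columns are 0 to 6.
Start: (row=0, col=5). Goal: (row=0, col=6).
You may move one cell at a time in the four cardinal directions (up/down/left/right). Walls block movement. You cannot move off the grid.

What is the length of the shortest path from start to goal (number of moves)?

Answer: Shortest path length: 1

Derivation:
BFS from (row=0, col=5) until reaching (row=0, col=6):
  Distance 0: (row=0, col=5)
  Distance 1: (row=0, col=6)  <- goal reached here
One shortest path (1 moves): (row=0, col=5) -> (row=0, col=6)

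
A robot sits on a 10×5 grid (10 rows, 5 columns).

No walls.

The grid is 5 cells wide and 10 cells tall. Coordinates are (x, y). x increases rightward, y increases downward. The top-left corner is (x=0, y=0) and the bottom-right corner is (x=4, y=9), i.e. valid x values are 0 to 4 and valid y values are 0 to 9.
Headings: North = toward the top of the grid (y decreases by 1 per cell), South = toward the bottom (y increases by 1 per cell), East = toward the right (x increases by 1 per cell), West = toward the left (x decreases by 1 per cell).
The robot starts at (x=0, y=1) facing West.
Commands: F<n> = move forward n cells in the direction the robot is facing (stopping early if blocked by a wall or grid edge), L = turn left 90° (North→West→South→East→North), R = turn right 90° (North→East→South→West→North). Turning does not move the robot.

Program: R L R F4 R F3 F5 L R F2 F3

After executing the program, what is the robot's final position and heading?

Start: (x=0, y=1), facing West
  R: turn right, now facing North
  L: turn left, now facing West
  R: turn right, now facing North
  F4: move forward 1/4 (blocked), now at (x=0, y=0)
  R: turn right, now facing East
  F3: move forward 3, now at (x=3, y=0)
  F5: move forward 1/5 (blocked), now at (x=4, y=0)
  L: turn left, now facing North
  R: turn right, now facing East
  F2: move forward 0/2 (blocked), now at (x=4, y=0)
  F3: move forward 0/3 (blocked), now at (x=4, y=0)
Final: (x=4, y=0), facing East

Answer: Final position: (x=4, y=0), facing East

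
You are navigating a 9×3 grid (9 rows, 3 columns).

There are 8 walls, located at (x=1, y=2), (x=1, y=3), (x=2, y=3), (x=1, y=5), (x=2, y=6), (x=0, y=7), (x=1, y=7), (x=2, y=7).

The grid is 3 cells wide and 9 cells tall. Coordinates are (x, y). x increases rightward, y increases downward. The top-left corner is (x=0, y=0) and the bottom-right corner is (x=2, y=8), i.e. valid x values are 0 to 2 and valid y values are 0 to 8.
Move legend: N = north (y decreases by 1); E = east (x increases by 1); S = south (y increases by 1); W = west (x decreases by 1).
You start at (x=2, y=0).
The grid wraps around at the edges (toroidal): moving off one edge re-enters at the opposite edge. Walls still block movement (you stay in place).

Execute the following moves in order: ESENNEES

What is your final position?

Answer: Final position: (x=0, y=0)

Derivation:
Start: (x=2, y=0)
  E (east): (x=2, y=0) -> (x=0, y=0)
  S (south): (x=0, y=0) -> (x=0, y=1)
  E (east): (x=0, y=1) -> (x=1, y=1)
  N (north): (x=1, y=1) -> (x=1, y=0)
  N (north): (x=1, y=0) -> (x=1, y=8)
  E (east): (x=1, y=8) -> (x=2, y=8)
  E (east): (x=2, y=8) -> (x=0, y=8)
  S (south): (x=0, y=8) -> (x=0, y=0)
Final: (x=0, y=0)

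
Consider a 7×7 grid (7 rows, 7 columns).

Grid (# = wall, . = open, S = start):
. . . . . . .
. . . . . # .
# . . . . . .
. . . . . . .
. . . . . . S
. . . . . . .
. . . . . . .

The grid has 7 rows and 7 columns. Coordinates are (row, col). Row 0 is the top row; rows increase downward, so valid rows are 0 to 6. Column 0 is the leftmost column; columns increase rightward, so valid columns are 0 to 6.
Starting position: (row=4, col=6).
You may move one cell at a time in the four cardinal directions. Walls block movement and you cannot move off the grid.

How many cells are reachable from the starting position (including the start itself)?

Answer: Reachable cells: 47

Derivation:
BFS flood-fill from (row=4, col=6):
  Distance 0: (row=4, col=6)
  Distance 1: (row=3, col=6), (row=4, col=5), (row=5, col=6)
  Distance 2: (row=2, col=6), (row=3, col=5), (row=4, col=4), (row=5, col=5), (row=6, col=6)
  Distance 3: (row=1, col=6), (row=2, col=5), (row=3, col=4), (row=4, col=3), (row=5, col=4), (row=6, col=5)
  Distance 4: (row=0, col=6), (row=2, col=4), (row=3, col=3), (row=4, col=2), (row=5, col=3), (row=6, col=4)
  Distance 5: (row=0, col=5), (row=1, col=4), (row=2, col=3), (row=3, col=2), (row=4, col=1), (row=5, col=2), (row=6, col=3)
  Distance 6: (row=0, col=4), (row=1, col=3), (row=2, col=2), (row=3, col=1), (row=4, col=0), (row=5, col=1), (row=6, col=2)
  Distance 7: (row=0, col=3), (row=1, col=2), (row=2, col=1), (row=3, col=0), (row=5, col=0), (row=6, col=1)
  Distance 8: (row=0, col=2), (row=1, col=1), (row=6, col=0)
  Distance 9: (row=0, col=1), (row=1, col=0)
  Distance 10: (row=0, col=0)
Total reachable: 47 (grid has 47 open cells total)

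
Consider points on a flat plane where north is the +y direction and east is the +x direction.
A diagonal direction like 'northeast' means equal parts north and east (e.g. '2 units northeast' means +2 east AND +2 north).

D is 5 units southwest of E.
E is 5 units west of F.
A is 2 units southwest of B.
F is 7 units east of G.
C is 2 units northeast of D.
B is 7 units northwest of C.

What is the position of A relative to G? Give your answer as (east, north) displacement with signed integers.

Answer: A is at (east=-10, north=2) relative to G.

Derivation:
Place G at the origin (east=0, north=0).
  F is 7 units east of G: delta (east=+7, north=+0); F at (east=7, north=0).
  E is 5 units west of F: delta (east=-5, north=+0); E at (east=2, north=0).
  D is 5 units southwest of E: delta (east=-5, north=-5); D at (east=-3, north=-5).
  C is 2 units northeast of D: delta (east=+2, north=+2); C at (east=-1, north=-3).
  B is 7 units northwest of C: delta (east=-7, north=+7); B at (east=-8, north=4).
  A is 2 units southwest of B: delta (east=-2, north=-2); A at (east=-10, north=2).
Therefore A relative to G: (east=-10, north=2).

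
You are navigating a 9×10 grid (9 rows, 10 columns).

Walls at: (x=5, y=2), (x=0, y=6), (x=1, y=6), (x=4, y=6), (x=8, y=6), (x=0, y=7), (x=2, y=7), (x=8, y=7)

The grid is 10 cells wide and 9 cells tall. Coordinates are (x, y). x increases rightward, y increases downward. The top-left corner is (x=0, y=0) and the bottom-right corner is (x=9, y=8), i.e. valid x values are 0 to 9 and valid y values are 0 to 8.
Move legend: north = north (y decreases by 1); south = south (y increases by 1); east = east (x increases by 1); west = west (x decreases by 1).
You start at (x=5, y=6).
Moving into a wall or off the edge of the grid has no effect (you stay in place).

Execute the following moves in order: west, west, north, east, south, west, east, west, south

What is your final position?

Answer: Final position: (x=5, y=7)

Derivation:
Start: (x=5, y=6)
  west (west): blocked, stay at (x=5, y=6)
  west (west): blocked, stay at (x=5, y=6)
  north (north): (x=5, y=6) -> (x=5, y=5)
  east (east): (x=5, y=5) -> (x=6, y=5)
  south (south): (x=6, y=5) -> (x=6, y=6)
  west (west): (x=6, y=6) -> (x=5, y=6)
  east (east): (x=5, y=6) -> (x=6, y=6)
  west (west): (x=6, y=6) -> (x=5, y=6)
  south (south): (x=5, y=6) -> (x=5, y=7)
Final: (x=5, y=7)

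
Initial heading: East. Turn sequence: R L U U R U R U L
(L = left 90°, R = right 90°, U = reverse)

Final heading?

Start: East
  R (right (90° clockwise)) -> South
  L (left (90° counter-clockwise)) -> East
  U (U-turn (180°)) -> West
  U (U-turn (180°)) -> East
  R (right (90° clockwise)) -> South
  U (U-turn (180°)) -> North
  R (right (90° clockwise)) -> East
  U (U-turn (180°)) -> West
  L (left (90° counter-clockwise)) -> South
Final: South

Answer: Final heading: South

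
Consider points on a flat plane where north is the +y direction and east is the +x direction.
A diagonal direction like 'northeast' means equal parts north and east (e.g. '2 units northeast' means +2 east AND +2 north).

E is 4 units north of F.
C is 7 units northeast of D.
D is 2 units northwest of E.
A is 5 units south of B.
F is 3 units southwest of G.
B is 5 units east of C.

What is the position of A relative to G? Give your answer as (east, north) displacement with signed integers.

Place G at the origin (east=0, north=0).
  F is 3 units southwest of G: delta (east=-3, north=-3); F at (east=-3, north=-3).
  E is 4 units north of F: delta (east=+0, north=+4); E at (east=-3, north=1).
  D is 2 units northwest of E: delta (east=-2, north=+2); D at (east=-5, north=3).
  C is 7 units northeast of D: delta (east=+7, north=+7); C at (east=2, north=10).
  B is 5 units east of C: delta (east=+5, north=+0); B at (east=7, north=10).
  A is 5 units south of B: delta (east=+0, north=-5); A at (east=7, north=5).
Therefore A relative to G: (east=7, north=5).

Answer: A is at (east=7, north=5) relative to G.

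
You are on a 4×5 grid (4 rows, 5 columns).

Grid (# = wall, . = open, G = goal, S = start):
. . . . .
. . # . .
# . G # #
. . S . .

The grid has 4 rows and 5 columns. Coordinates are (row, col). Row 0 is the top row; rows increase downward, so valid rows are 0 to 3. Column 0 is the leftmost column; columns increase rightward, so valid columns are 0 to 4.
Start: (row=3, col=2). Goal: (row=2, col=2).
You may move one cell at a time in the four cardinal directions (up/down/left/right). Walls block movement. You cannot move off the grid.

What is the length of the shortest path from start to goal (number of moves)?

Answer: Shortest path length: 1

Derivation:
BFS from (row=3, col=2) until reaching (row=2, col=2):
  Distance 0: (row=3, col=2)
  Distance 1: (row=2, col=2), (row=3, col=1), (row=3, col=3)  <- goal reached here
One shortest path (1 moves): (row=3, col=2) -> (row=2, col=2)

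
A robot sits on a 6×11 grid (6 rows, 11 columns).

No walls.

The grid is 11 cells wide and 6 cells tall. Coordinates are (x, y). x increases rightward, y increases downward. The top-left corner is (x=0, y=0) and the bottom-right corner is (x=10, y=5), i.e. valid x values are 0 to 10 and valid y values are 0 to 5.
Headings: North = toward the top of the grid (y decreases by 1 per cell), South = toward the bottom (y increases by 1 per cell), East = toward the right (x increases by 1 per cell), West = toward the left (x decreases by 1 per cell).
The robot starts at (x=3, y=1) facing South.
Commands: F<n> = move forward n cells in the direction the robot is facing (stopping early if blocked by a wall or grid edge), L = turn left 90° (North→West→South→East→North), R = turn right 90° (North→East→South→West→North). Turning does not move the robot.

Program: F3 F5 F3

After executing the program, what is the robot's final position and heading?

Answer: Final position: (x=3, y=5), facing South

Derivation:
Start: (x=3, y=1), facing South
  F3: move forward 3, now at (x=3, y=4)
  F5: move forward 1/5 (blocked), now at (x=3, y=5)
  F3: move forward 0/3 (blocked), now at (x=3, y=5)
Final: (x=3, y=5), facing South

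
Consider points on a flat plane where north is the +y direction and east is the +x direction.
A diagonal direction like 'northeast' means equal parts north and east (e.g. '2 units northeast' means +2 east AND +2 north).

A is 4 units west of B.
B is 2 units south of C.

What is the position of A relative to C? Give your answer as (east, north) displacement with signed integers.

Place C at the origin (east=0, north=0).
  B is 2 units south of C: delta (east=+0, north=-2); B at (east=0, north=-2).
  A is 4 units west of B: delta (east=-4, north=+0); A at (east=-4, north=-2).
Therefore A relative to C: (east=-4, north=-2).

Answer: A is at (east=-4, north=-2) relative to C.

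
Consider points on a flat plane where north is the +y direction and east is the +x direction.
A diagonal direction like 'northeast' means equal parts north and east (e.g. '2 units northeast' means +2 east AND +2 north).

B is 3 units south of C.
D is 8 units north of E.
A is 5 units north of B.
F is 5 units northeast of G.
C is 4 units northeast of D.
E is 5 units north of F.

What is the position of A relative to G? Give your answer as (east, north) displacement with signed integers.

Place G at the origin (east=0, north=0).
  F is 5 units northeast of G: delta (east=+5, north=+5); F at (east=5, north=5).
  E is 5 units north of F: delta (east=+0, north=+5); E at (east=5, north=10).
  D is 8 units north of E: delta (east=+0, north=+8); D at (east=5, north=18).
  C is 4 units northeast of D: delta (east=+4, north=+4); C at (east=9, north=22).
  B is 3 units south of C: delta (east=+0, north=-3); B at (east=9, north=19).
  A is 5 units north of B: delta (east=+0, north=+5); A at (east=9, north=24).
Therefore A relative to G: (east=9, north=24).

Answer: A is at (east=9, north=24) relative to G.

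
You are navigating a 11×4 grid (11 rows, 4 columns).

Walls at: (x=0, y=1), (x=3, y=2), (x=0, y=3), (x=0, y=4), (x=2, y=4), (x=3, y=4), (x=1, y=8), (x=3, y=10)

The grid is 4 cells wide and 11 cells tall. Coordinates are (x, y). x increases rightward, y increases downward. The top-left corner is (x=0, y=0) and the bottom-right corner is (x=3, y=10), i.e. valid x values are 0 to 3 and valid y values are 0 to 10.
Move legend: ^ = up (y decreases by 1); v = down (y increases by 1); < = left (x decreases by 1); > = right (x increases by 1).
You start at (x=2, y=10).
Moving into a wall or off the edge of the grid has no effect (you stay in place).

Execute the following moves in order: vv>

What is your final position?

Answer: Final position: (x=2, y=10)

Derivation:
Start: (x=2, y=10)
  v (down): blocked, stay at (x=2, y=10)
  v (down): blocked, stay at (x=2, y=10)
  > (right): blocked, stay at (x=2, y=10)
Final: (x=2, y=10)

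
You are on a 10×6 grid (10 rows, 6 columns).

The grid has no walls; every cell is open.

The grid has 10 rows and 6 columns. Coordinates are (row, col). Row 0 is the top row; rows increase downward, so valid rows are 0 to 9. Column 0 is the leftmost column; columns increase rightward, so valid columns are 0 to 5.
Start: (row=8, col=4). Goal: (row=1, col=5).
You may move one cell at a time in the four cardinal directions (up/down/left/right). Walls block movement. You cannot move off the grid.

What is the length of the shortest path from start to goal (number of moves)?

BFS from (row=8, col=4) until reaching (row=1, col=5):
  Distance 0: (row=8, col=4)
  Distance 1: (row=7, col=4), (row=8, col=3), (row=8, col=5), (row=9, col=4)
  Distance 2: (row=6, col=4), (row=7, col=3), (row=7, col=5), (row=8, col=2), (row=9, col=3), (row=9, col=5)
  Distance 3: (row=5, col=4), (row=6, col=3), (row=6, col=5), (row=7, col=2), (row=8, col=1), (row=9, col=2)
  Distance 4: (row=4, col=4), (row=5, col=3), (row=5, col=5), (row=6, col=2), (row=7, col=1), (row=8, col=0), (row=9, col=1)
  Distance 5: (row=3, col=4), (row=4, col=3), (row=4, col=5), (row=5, col=2), (row=6, col=1), (row=7, col=0), (row=9, col=0)
  Distance 6: (row=2, col=4), (row=3, col=3), (row=3, col=5), (row=4, col=2), (row=5, col=1), (row=6, col=0)
  Distance 7: (row=1, col=4), (row=2, col=3), (row=2, col=5), (row=3, col=2), (row=4, col=1), (row=5, col=0)
  Distance 8: (row=0, col=4), (row=1, col=3), (row=1, col=5), (row=2, col=2), (row=3, col=1), (row=4, col=0)  <- goal reached here
One shortest path (8 moves): (row=8, col=4) -> (row=8, col=5) -> (row=7, col=5) -> (row=6, col=5) -> (row=5, col=5) -> (row=4, col=5) -> (row=3, col=5) -> (row=2, col=5) -> (row=1, col=5)

Answer: Shortest path length: 8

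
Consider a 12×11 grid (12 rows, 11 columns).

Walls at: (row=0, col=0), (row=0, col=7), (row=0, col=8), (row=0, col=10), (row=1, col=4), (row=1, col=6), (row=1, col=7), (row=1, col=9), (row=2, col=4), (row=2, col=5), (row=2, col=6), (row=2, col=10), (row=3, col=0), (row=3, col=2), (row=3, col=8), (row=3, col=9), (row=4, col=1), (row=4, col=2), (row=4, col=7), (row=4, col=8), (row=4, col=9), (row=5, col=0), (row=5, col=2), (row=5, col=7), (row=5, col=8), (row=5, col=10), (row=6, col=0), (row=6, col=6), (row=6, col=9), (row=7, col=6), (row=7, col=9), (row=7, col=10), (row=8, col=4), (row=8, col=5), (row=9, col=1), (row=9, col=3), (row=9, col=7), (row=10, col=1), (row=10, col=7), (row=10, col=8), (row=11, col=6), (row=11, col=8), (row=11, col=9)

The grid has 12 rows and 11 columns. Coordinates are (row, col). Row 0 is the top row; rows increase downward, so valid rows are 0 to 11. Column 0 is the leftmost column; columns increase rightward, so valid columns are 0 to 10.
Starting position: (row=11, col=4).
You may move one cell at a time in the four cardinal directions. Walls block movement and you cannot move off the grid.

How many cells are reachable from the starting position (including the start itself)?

BFS flood-fill from (row=11, col=4):
  Distance 0: (row=11, col=4)
  Distance 1: (row=10, col=4), (row=11, col=3), (row=11, col=5)
  Distance 2: (row=9, col=4), (row=10, col=3), (row=10, col=5), (row=11, col=2)
  Distance 3: (row=9, col=5), (row=10, col=2), (row=10, col=6), (row=11, col=1)
  Distance 4: (row=9, col=2), (row=9, col=6), (row=11, col=0)
  Distance 5: (row=8, col=2), (row=8, col=6), (row=10, col=0)
  Distance 6: (row=7, col=2), (row=8, col=1), (row=8, col=3), (row=8, col=7), (row=9, col=0)
  Distance 7: (row=6, col=2), (row=7, col=1), (row=7, col=3), (row=7, col=7), (row=8, col=0), (row=8, col=8)
  Distance 8: (row=6, col=1), (row=6, col=3), (row=6, col=7), (row=7, col=0), (row=7, col=4), (row=7, col=8), (row=8, col=9), (row=9, col=8)
  Distance 9: (row=5, col=1), (row=5, col=3), (row=6, col=4), (row=6, col=8), (row=7, col=5), (row=8, col=10), (row=9, col=9)
  Distance 10: (row=4, col=3), (row=5, col=4), (row=6, col=5), (row=9, col=10), (row=10, col=9)
  Distance 11: (row=3, col=3), (row=4, col=4), (row=5, col=5), (row=10, col=10)
  Distance 12: (row=2, col=3), (row=3, col=4), (row=4, col=5), (row=5, col=6), (row=11, col=10)
  Distance 13: (row=1, col=3), (row=2, col=2), (row=3, col=5), (row=4, col=6)
  Distance 14: (row=0, col=3), (row=1, col=2), (row=2, col=1), (row=3, col=6)
  Distance 15: (row=0, col=2), (row=0, col=4), (row=1, col=1), (row=2, col=0), (row=3, col=1), (row=3, col=7)
  Distance 16: (row=0, col=1), (row=0, col=5), (row=1, col=0), (row=2, col=7)
  Distance 17: (row=0, col=6), (row=1, col=5), (row=2, col=8)
  Distance 18: (row=1, col=8), (row=2, col=9)
Total reachable: 81 (grid has 89 open cells total)

Answer: Reachable cells: 81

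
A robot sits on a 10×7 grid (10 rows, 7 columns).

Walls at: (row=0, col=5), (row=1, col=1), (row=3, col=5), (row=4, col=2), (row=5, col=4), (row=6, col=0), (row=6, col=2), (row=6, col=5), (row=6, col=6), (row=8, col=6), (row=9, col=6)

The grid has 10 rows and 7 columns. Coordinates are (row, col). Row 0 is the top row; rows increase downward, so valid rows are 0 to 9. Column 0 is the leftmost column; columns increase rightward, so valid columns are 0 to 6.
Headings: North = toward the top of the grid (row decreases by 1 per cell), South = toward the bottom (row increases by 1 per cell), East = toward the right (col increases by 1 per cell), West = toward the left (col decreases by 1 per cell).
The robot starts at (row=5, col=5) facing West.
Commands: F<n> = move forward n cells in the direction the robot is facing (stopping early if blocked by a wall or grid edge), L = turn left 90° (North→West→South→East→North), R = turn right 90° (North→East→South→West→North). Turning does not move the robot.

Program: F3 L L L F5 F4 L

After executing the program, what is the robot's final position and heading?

Start: (row=5, col=5), facing West
  F3: move forward 0/3 (blocked), now at (row=5, col=5)
  L: turn left, now facing South
  L: turn left, now facing East
  L: turn left, now facing North
  F5: move forward 1/5 (blocked), now at (row=4, col=5)
  F4: move forward 0/4 (blocked), now at (row=4, col=5)
  L: turn left, now facing West
Final: (row=4, col=5), facing West

Answer: Final position: (row=4, col=5), facing West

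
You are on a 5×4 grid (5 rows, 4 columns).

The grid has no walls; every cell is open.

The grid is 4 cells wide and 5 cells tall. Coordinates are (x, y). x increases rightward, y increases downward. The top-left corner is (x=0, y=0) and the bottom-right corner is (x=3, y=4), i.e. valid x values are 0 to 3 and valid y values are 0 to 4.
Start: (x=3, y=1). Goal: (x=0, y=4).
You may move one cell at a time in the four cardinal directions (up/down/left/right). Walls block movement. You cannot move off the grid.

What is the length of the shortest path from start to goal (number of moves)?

BFS from (x=3, y=1) until reaching (x=0, y=4):
  Distance 0: (x=3, y=1)
  Distance 1: (x=3, y=0), (x=2, y=1), (x=3, y=2)
  Distance 2: (x=2, y=0), (x=1, y=1), (x=2, y=2), (x=3, y=3)
  Distance 3: (x=1, y=0), (x=0, y=1), (x=1, y=2), (x=2, y=3), (x=3, y=4)
  Distance 4: (x=0, y=0), (x=0, y=2), (x=1, y=3), (x=2, y=4)
  Distance 5: (x=0, y=3), (x=1, y=4)
  Distance 6: (x=0, y=4)  <- goal reached here
One shortest path (6 moves): (x=3, y=1) -> (x=2, y=1) -> (x=1, y=1) -> (x=0, y=1) -> (x=0, y=2) -> (x=0, y=3) -> (x=0, y=4)

Answer: Shortest path length: 6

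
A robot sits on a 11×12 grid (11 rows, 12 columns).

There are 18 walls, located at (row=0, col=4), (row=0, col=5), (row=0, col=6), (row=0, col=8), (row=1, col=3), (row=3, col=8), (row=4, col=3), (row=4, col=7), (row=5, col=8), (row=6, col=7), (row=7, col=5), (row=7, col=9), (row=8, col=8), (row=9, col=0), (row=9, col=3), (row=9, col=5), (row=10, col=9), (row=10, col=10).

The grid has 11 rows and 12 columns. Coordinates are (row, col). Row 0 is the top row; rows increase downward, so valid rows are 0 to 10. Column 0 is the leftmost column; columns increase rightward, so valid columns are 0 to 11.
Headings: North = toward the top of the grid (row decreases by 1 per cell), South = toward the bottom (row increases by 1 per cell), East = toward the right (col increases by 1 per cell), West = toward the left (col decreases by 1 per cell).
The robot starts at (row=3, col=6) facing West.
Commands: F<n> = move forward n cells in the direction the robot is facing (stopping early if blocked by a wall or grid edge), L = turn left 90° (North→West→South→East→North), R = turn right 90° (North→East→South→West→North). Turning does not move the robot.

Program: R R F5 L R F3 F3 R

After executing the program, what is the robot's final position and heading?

Start: (row=3, col=6), facing West
  R: turn right, now facing North
  R: turn right, now facing East
  F5: move forward 1/5 (blocked), now at (row=3, col=7)
  L: turn left, now facing North
  R: turn right, now facing East
  F3: move forward 0/3 (blocked), now at (row=3, col=7)
  F3: move forward 0/3 (blocked), now at (row=3, col=7)
  R: turn right, now facing South
Final: (row=3, col=7), facing South

Answer: Final position: (row=3, col=7), facing South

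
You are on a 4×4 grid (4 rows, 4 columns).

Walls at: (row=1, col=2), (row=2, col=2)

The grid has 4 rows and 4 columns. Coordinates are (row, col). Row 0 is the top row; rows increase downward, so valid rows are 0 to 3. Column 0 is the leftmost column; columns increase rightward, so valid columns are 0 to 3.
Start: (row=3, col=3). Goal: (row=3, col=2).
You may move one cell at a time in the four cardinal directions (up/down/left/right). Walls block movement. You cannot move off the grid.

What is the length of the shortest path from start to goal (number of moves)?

BFS from (row=3, col=3) until reaching (row=3, col=2):
  Distance 0: (row=3, col=3)
  Distance 1: (row=2, col=3), (row=3, col=2)  <- goal reached here
One shortest path (1 moves): (row=3, col=3) -> (row=3, col=2)

Answer: Shortest path length: 1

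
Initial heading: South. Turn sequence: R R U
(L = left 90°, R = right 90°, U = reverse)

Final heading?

Start: South
  R (right (90° clockwise)) -> West
  R (right (90° clockwise)) -> North
  U (U-turn (180°)) -> South
Final: South

Answer: Final heading: South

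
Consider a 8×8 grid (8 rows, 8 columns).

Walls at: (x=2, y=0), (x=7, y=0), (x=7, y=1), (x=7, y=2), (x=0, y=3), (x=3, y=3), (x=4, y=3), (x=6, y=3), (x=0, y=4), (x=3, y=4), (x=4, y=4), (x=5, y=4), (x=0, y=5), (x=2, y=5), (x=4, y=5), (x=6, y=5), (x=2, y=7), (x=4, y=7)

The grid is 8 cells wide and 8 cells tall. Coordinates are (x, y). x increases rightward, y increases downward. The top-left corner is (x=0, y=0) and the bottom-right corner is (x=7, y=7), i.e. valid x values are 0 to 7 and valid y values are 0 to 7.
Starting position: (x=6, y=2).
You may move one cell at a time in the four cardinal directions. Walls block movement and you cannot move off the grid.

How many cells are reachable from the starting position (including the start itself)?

Answer: Reachable cells: 46

Derivation:
BFS flood-fill from (x=6, y=2):
  Distance 0: (x=6, y=2)
  Distance 1: (x=6, y=1), (x=5, y=2)
  Distance 2: (x=6, y=0), (x=5, y=1), (x=4, y=2), (x=5, y=3)
  Distance 3: (x=5, y=0), (x=4, y=1), (x=3, y=2)
  Distance 4: (x=4, y=0), (x=3, y=1), (x=2, y=2)
  Distance 5: (x=3, y=0), (x=2, y=1), (x=1, y=2), (x=2, y=3)
  Distance 6: (x=1, y=1), (x=0, y=2), (x=1, y=3), (x=2, y=4)
  Distance 7: (x=1, y=0), (x=0, y=1), (x=1, y=4)
  Distance 8: (x=0, y=0), (x=1, y=5)
  Distance 9: (x=1, y=6)
  Distance 10: (x=0, y=6), (x=2, y=6), (x=1, y=7)
  Distance 11: (x=3, y=6), (x=0, y=7)
  Distance 12: (x=3, y=5), (x=4, y=6), (x=3, y=7)
  Distance 13: (x=5, y=6)
  Distance 14: (x=5, y=5), (x=6, y=6), (x=5, y=7)
  Distance 15: (x=7, y=6), (x=6, y=7)
  Distance 16: (x=7, y=5), (x=7, y=7)
  Distance 17: (x=7, y=4)
  Distance 18: (x=7, y=3), (x=6, y=4)
Total reachable: 46 (grid has 46 open cells total)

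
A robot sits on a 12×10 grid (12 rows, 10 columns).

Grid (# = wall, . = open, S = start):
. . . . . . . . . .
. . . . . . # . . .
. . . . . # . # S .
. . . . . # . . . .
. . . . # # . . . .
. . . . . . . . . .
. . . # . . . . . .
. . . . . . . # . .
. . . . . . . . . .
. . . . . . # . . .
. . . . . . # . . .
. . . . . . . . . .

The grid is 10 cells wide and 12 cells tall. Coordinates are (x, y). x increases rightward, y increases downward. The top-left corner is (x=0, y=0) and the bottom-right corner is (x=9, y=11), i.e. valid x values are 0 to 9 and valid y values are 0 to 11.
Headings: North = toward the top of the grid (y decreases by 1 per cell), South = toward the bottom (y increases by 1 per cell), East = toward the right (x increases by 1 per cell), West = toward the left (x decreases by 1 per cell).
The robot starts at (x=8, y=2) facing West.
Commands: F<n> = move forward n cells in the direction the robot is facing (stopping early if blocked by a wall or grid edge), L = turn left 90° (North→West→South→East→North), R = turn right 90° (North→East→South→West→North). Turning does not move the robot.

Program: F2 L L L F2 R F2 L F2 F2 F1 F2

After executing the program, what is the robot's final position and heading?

Answer: Final position: (x=9, y=0), facing North

Derivation:
Start: (x=8, y=2), facing West
  F2: move forward 0/2 (blocked), now at (x=8, y=2)
  L: turn left, now facing South
  L: turn left, now facing East
  L: turn left, now facing North
  F2: move forward 2, now at (x=8, y=0)
  R: turn right, now facing East
  F2: move forward 1/2 (blocked), now at (x=9, y=0)
  L: turn left, now facing North
  F2: move forward 0/2 (blocked), now at (x=9, y=0)
  F2: move forward 0/2 (blocked), now at (x=9, y=0)
  F1: move forward 0/1 (blocked), now at (x=9, y=0)
  F2: move forward 0/2 (blocked), now at (x=9, y=0)
Final: (x=9, y=0), facing North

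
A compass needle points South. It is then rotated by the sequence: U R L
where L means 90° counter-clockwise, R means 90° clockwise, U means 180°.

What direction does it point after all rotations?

Start: South
  U (U-turn (180°)) -> North
  R (right (90° clockwise)) -> East
  L (left (90° counter-clockwise)) -> North
Final: North

Answer: Final heading: North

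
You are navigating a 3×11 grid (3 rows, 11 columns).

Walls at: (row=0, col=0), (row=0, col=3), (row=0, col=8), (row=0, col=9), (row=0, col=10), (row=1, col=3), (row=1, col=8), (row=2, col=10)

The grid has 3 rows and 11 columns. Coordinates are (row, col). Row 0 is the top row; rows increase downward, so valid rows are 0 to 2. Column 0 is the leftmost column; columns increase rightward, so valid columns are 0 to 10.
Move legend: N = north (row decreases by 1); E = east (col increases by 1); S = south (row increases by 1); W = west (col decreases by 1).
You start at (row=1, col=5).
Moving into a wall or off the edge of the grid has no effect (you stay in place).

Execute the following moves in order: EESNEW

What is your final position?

Answer: Final position: (row=1, col=6)

Derivation:
Start: (row=1, col=5)
  E (east): (row=1, col=5) -> (row=1, col=6)
  E (east): (row=1, col=6) -> (row=1, col=7)
  S (south): (row=1, col=7) -> (row=2, col=7)
  N (north): (row=2, col=7) -> (row=1, col=7)
  E (east): blocked, stay at (row=1, col=7)
  W (west): (row=1, col=7) -> (row=1, col=6)
Final: (row=1, col=6)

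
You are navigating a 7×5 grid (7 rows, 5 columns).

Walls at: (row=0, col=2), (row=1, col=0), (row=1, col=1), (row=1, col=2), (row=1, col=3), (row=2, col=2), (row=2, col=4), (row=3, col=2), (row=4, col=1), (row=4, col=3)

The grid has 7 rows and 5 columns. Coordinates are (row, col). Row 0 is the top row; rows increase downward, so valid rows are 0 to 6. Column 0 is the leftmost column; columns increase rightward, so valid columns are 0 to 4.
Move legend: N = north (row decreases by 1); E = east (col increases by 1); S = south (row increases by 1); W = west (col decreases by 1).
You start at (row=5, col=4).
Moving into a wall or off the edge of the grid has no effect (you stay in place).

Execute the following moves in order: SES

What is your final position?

Answer: Final position: (row=6, col=4)

Derivation:
Start: (row=5, col=4)
  S (south): (row=5, col=4) -> (row=6, col=4)
  E (east): blocked, stay at (row=6, col=4)
  S (south): blocked, stay at (row=6, col=4)
Final: (row=6, col=4)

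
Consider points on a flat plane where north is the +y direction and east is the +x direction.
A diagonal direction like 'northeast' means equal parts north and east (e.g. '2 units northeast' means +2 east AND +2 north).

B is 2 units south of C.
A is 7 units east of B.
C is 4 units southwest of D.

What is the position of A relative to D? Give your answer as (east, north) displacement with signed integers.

Answer: A is at (east=3, north=-6) relative to D.

Derivation:
Place D at the origin (east=0, north=0).
  C is 4 units southwest of D: delta (east=-4, north=-4); C at (east=-4, north=-4).
  B is 2 units south of C: delta (east=+0, north=-2); B at (east=-4, north=-6).
  A is 7 units east of B: delta (east=+7, north=+0); A at (east=3, north=-6).
Therefore A relative to D: (east=3, north=-6).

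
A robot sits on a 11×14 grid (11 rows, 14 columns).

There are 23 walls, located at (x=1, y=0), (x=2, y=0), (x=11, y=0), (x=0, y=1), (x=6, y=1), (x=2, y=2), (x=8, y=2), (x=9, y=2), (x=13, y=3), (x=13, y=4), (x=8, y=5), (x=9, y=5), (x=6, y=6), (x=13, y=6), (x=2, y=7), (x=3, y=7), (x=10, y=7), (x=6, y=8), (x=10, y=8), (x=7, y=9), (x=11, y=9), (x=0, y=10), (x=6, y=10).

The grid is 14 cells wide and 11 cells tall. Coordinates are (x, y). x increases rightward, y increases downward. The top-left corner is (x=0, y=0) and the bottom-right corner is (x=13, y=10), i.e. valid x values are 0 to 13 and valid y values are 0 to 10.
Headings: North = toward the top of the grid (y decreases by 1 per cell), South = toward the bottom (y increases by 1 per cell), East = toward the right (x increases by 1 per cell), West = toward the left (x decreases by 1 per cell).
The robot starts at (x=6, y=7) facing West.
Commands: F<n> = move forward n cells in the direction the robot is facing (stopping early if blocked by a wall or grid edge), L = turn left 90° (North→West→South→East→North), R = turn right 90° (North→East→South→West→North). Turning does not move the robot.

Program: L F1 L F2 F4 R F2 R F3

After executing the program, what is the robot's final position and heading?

Answer: Final position: (x=8, y=9), facing West

Derivation:
Start: (x=6, y=7), facing West
  L: turn left, now facing South
  F1: move forward 0/1 (blocked), now at (x=6, y=7)
  L: turn left, now facing East
  F2: move forward 2, now at (x=8, y=7)
  F4: move forward 1/4 (blocked), now at (x=9, y=7)
  R: turn right, now facing South
  F2: move forward 2, now at (x=9, y=9)
  R: turn right, now facing West
  F3: move forward 1/3 (blocked), now at (x=8, y=9)
Final: (x=8, y=9), facing West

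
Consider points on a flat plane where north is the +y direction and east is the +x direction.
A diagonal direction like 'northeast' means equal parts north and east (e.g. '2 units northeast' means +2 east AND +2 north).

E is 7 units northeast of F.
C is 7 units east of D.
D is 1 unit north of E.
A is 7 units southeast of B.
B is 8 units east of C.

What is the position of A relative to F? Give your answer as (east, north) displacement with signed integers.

Answer: A is at (east=29, north=1) relative to F.

Derivation:
Place F at the origin (east=0, north=0).
  E is 7 units northeast of F: delta (east=+7, north=+7); E at (east=7, north=7).
  D is 1 unit north of E: delta (east=+0, north=+1); D at (east=7, north=8).
  C is 7 units east of D: delta (east=+7, north=+0); C at (east=14, north=8).
  B is 8 units east of C: delta (east=+8, north=+0); B at (east=22, north=8).
  A is 7 units southeast of B: delta (east=+7, north=-7); A at (east=29, north=1).
Therefore A relative to F: (east=29, north=1).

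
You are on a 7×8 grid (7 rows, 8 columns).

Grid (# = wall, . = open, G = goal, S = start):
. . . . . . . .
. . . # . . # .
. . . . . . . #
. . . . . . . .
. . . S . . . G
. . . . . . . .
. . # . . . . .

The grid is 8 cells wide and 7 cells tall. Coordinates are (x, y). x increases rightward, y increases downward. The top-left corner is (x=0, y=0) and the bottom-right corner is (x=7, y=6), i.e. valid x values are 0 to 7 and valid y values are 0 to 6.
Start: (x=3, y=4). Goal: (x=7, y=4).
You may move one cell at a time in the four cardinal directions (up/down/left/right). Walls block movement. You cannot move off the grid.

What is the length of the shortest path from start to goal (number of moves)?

Answer: Shortest path length: 4

Derivation:
BFS from (x=3, y=4) until reaching (x=7, y=4):
  Distance 0: (x=3, y=4)
  Distance 1: (x=3, y=3), (x=2, y=4), (x=4, y=4), (x=3, y=5)
  Distance 2: (x=3, y=2), (x=2, y=3), (x=4, y=3), (x=1, y=4), (x=5, y=4), (x=2, y=5), (x=4, y=5), (x=3, y=6)
  Distance 3: (x=2, y=2), (x=4, y=2), (x=1, y=3), (x=5, y=3), (x=0, y=4), (x=6, y=4), (x=1, y=5), (x=5, y=5), (x=4, y=6)
  Distance 4: (x=2, y=1), (x=4, y=1), (x=1, y=2), (x=5, y=2), (x=0, y=3), (x=6, y=3), (x=7, y=4), (x=0, y=5), (x=6, y=5), (x=1, y=6), (x=5, y=6)  <- goal reached here
One shortest path (4 moves): (x=3, y=4) -> (x=4, y=4) -> (x=5, y=4) -> (x=6, y=4) -> (x=7, y=4)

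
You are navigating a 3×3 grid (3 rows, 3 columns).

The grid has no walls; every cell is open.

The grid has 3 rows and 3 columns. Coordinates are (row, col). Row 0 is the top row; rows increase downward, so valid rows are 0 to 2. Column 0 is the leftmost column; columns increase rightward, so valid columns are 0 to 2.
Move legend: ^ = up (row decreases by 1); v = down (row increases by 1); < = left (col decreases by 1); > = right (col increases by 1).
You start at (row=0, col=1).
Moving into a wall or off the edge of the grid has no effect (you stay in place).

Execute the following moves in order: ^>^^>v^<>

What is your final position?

Answer: Final position: (row=0, col=2)

Derivation:
Start: (row=0, col=1)
  ^ (up): blocked, stay at (row=0, col=1)
  > (right): (row=0, col=1) -> (row=0, col=2)
  ^ (up): blocked, stay at (row=0, col=2)
  ^ (up): blocked, stay at (row=0, col=2)
  > (right): blocked, stay at (row=0, col=2)
  v (down): (row=0, col=2) -> (row=1, col=2)
  ^ (up): (row=1, col=2) -> (row=0, col=2)
  < (left): (row=0, col=2) -> (row=0, col=1)
  > (right): (row=0, col=1) -> (row=0, col=2)
Final: (row=0, col=2)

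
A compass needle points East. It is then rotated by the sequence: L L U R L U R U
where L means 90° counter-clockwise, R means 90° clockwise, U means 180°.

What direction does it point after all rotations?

Start: East
  L (left (90° counter-clockwise)) -> North
  L (left (90° counter-clockwise)) -> West
  U (U-turn (180°)) -> East
  R (right (90° clockwise)) -> South
  L (left (90° counter-clockwise)) -> East
  U (U-turn (180°)) -> West
  R (right (90° clockwise)) -> North
  U (U-turn (180°)) -> South
Final: South

Answer: Final heading: South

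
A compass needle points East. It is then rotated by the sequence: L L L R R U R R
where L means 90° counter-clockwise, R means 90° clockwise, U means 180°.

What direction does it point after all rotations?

Answer: Final heading: North

Derivation:
Start: East
  L (left (90° counter-clockwise)) -> North
  L (left (90° counter-clockwise)) -> West
  L (left (90° counter-clockwise)) -> South
  R (right (90° clockwise)) -> West
  R (right (90° clockwise)) -> North
  U (U-turn (180°)) -> South
  R (right (90° clockwise)) -> West
  R (right (90° clockwise)) -> North
Final: North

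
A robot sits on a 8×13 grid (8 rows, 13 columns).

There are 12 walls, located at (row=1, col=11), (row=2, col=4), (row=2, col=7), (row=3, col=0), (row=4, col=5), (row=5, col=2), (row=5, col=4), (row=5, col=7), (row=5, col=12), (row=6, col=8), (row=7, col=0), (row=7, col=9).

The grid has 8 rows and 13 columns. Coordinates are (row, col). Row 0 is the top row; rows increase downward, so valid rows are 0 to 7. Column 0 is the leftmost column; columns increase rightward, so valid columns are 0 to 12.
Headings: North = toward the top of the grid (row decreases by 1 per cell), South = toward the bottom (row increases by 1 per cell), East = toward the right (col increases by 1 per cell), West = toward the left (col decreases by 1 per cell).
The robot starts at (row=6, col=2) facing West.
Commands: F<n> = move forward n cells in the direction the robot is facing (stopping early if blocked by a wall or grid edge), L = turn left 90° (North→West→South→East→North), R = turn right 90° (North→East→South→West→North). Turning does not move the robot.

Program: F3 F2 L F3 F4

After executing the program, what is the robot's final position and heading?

Answer: Final position: (row=6, col=0), facing South

Derivation:
Start: (row=6, col=2), facing West
  F3: move forward 2/3 (blocked), now at (row=6, col=0)
  F2: move forward 0/2 (blocked), now at (row=6, col=0)
  L: turn left, now facing South
  F3: move forward 0/3 (blocked), now at (row=6, col=0)
  F4: move forward 0/4 (blocked), now at (row=6, col=0)
Final: (row=6, col=0), facing South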